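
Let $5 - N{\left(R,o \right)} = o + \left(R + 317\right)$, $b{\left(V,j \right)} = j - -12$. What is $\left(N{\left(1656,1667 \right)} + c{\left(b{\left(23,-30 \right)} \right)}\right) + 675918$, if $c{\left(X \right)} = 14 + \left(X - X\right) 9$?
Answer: $672297$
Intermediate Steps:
$b{\left(V,j \right)} = 12 + j$ ($b{\left(V,j \right)} = j + 12 = 12 + j$)
$c{\left(X \right)} = 14$ ($c{\left(X \right)} = 14 + 0 \cdot 9 = 14 + 0 = 14$)
$N{\left(R,o \right)} = -312 - R - o$ ($N{\left(R,o \right)} = 5 - \left(o + \left(R + 317\right)\right) = 5 - \left(o + \left(317 + R\right)\right) = 5 - \left(317 + R + o\right) = -312 - R - o$)
$\left(N{\left(1656,1667 \right)} + c{\left(b{\left(23,-30 \right)} \right)}\right) + 675918 = \left(\left(-312 - 1656 - 1667\right) + 14\right) + 675918 = \left(-3635 + 14\right) + 675918 = -3621 + 675918 = 672297$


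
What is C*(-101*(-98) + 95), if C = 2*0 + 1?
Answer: 9993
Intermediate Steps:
C = 1 (C = 0 + 1 = 1)
C*(-101*(-98) + 95) = 1*(-101*(-98) + 95) = 1*(9898 + 95) = 1*9993 = 9993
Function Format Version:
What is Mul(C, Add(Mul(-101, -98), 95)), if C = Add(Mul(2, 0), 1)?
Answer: 9993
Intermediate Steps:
C = 1 (C = Add(0, 1) = 1)
Mul(C, Add(Mul(-101, -98), 95)) = Mul(1, Add(Mul(-101, -98), 95)) = Mul(1, Add(9898, 95)) = Mul(1, 9993) = 9993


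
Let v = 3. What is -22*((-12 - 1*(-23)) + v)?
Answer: -308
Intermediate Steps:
-22*((-12 - 1*(-23)) + v) = -22*((-12 - 1*(-23)) + 3) = -22*((-12 + 23) + 3) = -22*(11 + 3) = -22*14 = -308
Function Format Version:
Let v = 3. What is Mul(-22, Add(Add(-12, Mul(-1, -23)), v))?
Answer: -308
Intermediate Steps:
Mul(-22, Add(Add(-12, Mul(-1, -23)), v)) = Mul(-22, Add(Add(-12, Mul(-1, -23)), 3)) = Mul(-22, Add(Add(-12, 23), 3)) = Mul(-22, Add(11, 3)) = Mul(-22, 14) = -308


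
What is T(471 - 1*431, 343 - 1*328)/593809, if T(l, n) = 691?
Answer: 691/593809 ≈ 0.0011637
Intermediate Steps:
T(471 - 1*431, 343 - 1*328)/593809 = 691/593809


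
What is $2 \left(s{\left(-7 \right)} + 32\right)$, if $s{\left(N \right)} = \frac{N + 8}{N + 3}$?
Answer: $\frac{127}{2} \approx 63.5$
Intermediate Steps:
$s{\left(N \right)} = \frac{8 + N}{3 + N}$
$2 \left(s{\left(-7 \right)} + 32\right) = 2 \left(\frac{8 - 7}{3 - 7} + 32\right) = 2 \left(\frac{1}{-4} \cdot 1 + 32\right) = 2 \left(\left(- \frac{1}{4}\right) 1 + 32\right) = 2 \left(- \frac{1}{4} + 32\right) = 2 \cdot \frac{127}{4} = \frac{127}{2}$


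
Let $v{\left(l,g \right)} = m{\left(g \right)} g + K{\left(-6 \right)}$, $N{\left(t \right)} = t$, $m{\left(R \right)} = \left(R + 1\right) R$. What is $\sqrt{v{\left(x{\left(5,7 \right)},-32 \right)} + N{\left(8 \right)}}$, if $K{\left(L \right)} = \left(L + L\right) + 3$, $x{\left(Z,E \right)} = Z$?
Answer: $i \sqrt{31745} \approx 178.17 i$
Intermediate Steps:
$m{\left(R \right)} = R \left(1 + R\right)$ ($m{\left(R \right)} = \left(1 + R\right) R = R \left(1 + R\right)$)
$K{\left(L \right)} = 3 + 2 L$ ($K{\left(L \right)} = 2 L + 3 = 3 + 2 L$)
$v{\left(l,g \right)} = -9 + g^{2} \left(1 + g\right)$ ($v{\left(l,g \right)} = g \left(1 + g\right) g + \left(3 + 2 \left(-6\right)\right) = g^{2} \left(1 + g\right) + \left(3 - 12\right) = g^{2} \left(1 + g\right) - 9 = -9 + g^{2} \left(1 + g\right)$)
$\sqrt{v{\left(x{\left(5,7 \right)},-32 \right)} + N{\left(8 \right)}} = \sqrt{\left(-9 + \left(-32\right)^{2} \left(1 - 32\right)\right) + 8} = \sqrt{\left(-9 + 1024 \left(-31\right)\right) + 8} = \sqrt{\left(-9 - 31744\right) + 8} = \sqrt{-31753 + 8} = \sqrt{-31745} = i \sqrt{31745}$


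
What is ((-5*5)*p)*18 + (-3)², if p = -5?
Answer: 2259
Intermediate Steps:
((-5*5)*p)*18 + (-3)² = (-5*5*(-5))*18 + (-3)² = -25*(-5)*18 + 9 = 125*18 + 9 = 2250 + 9 = 2259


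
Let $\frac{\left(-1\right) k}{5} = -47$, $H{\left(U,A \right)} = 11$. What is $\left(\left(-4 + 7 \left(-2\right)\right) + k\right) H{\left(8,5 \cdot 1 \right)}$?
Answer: $2387$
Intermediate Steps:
$k = 235$ ($k = \left(-5\right) \left(-47\right) = 235$)
$\left(\left(-4 + 7 \left(-2\right)\right) + k\right) H{\left(8,5 \cdot 1 \right)} = \left(\left(-4 + 7 \left(-2\right)\right) + 235\right) 11 = \left(\left(-4 - 14\right) + 235\right) 11 = \left(-18 + 235\right) 11 = 217 \cdot 11 = 2387$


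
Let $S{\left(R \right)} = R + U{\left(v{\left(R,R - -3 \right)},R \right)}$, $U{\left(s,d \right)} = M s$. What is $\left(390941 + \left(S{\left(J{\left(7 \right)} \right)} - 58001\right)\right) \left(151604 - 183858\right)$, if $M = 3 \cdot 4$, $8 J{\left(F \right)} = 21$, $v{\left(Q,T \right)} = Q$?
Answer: $- \frac{42958989711}{4} \approx -1.074 \cdot 10^{10}$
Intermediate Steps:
$J{\left(F \right)} = \frac{21}{8}$ ($J{\left(F \right)} = \frac{1}{8} \cdot 21 = \frac{21}{8}$)
$M = 12$
$U{\left(s,d \right)} = 12 s$
$S{\left(R \right)} = 13 R$ ($S{\left(R \right)} = R + 12 R = 13 R$)
$\left(390941 + \left(S{\left(J{\left(7 \right)} \right)} - 58001\right)\right) \left(151604 - 183858\right) = \left(390941 + \left(13 \cdot \frac{21}{8} - 58001\right)\right) \left(151604 - 183858\right) = \left(390941 + \left(\frac{273}{8} - 58001\right)\right) \left(-32254\right) = \left(390941 - \frac{463735}{8}\right) \left(-32254\right) = \frac{2663793}{8} \left(-32254\right) = - \frac{42958989711}{4}$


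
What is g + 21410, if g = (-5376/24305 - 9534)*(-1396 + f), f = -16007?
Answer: 4033304438188/24305 ≈ 1.6595e+8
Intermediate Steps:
g = 4032784068138/24305 (g = (-5376/24305 - 9534)*(-1396 - 16007) = (-5376*1/24305 - 9534)*(-17403) = (-5376/24305 - 9534)*(-17403) = -231729246/24305*(-17403) = 4032784068138/24305 ≈ 1.6592e+8)
g + 21410 = 4032784068138/24305 + 21410 = 4033304438188/24305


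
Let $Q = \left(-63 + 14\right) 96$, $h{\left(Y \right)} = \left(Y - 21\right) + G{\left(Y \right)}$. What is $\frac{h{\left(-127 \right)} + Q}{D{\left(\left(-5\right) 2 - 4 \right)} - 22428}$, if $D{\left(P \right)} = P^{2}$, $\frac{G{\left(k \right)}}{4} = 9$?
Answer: $\frac{86}{397} \approx 0.21662$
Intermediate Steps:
$G{\left(k \right)} = 36$ ($G{\left(k \right)} = 4 \cdot 9 = 36$)
$h{\left(Y \right)} = 15 + Y$ ($h{\left(Y \right)} = \left(Y - 21\right) + 36 = \left(-21 + Y\right) + 36 = 15 + Y$)
$Q = -4704$ ($Q = \left(-49\right) 96 = -4704$)
$\frac{h{\left(-127 \right)} + Q}{D{\left(\left(-5\right) 2 - 4 \right)} - 22428} = \frac{\left(15 - 127\right) - 4704}{\left(\left(-5\right) 2 - 4\right)^{2} - 22428} = \frac{-112 - 4704}{\left(-10 - 4\right)^{2} - 22428} = - \frac{4816}{\left(-14\right)^{2} - 22428} = - \frac{4816}{196 - 22428} = - \frac{4816}{-22232} = \left(-4816\right) \left(- \frac{1}{22232}\right) = \frac{86}{397}$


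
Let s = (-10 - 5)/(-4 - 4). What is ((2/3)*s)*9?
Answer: 45/4 ≈ 11.250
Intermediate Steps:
s = 15/8 (s = -15/(-8) = -15*(-⅛) = 15/8 ≈ 1.8750)
((2/3)*s)*9 = ((2/3)*(15/8))*9 = ((2*(⅓))*(15/8))*9 = ((⅔)*(15/8))*9 = (5/4)*9 = 45/4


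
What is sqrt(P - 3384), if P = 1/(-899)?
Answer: I*sqrt(2734953083)/899 ≈ 58.172*I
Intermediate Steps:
P = -1/899 ≈ -0.0011123
sqrt(P - 3384) = sqrt(-1/899 - 3384) = sqrt(-3042217/899) = I*sqrt(2734953083)/899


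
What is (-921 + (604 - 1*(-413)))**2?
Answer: 9216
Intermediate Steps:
(-921 + (604 - 1*(-413)))**2 = (-921 + (604 + 413))**2 = (-921 + 1017)**2 = 96**2 = 9216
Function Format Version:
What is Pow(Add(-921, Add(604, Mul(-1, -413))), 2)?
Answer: 9216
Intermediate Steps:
Pow(Add(-921, Add(604, Mul(-1, -413))), 2) = Pow(Add(-921, Add(604, 413)), 2) = Pow(Add(-921, 1017), 2) = Pow(96, 2) = 9216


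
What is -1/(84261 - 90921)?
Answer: 1/6660 ≈ 0.00015015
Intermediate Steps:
-1/(84261 - 90921) = -1/(-6660) = -1*(-1/6660) = 1/6660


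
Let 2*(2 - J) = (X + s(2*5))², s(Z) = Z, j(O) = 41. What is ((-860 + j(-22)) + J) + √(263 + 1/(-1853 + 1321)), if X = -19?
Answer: -1715/2 + √18608695/266 ≈ -841.28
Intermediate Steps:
J = -77/2 (J = 2 - (-19 + 2*5)²/2 = 2 - (-19 + 10)²/2 = 2 - ½*(-9)² = 2 - ½*81 = 2 - 81/2 = -77/2 ≈ -38.500)
((-860 + j(-22)) + J) + √(263 + 1/(-1853 + 1321)) = ((-860 + 41) - 77/2) + √(263 + 1/(-1853 + 1321)) = (-819 - 77/2) + √(263 + 1/(-532)) = -1715/2 + √(263 - 1/532) = -1715/2 + √(139915/532) = -1715/2 + √18608695/266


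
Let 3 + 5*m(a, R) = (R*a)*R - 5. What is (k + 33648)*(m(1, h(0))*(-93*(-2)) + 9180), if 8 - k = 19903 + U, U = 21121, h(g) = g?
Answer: -327227616/5 ≈ -6.5446e+7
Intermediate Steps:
m(a, R) = -8/5 + a*R**2/5 (m(a, R) = -3/5 + ((R*a)*R - 5)/5 = -3/5 + (a*R**2 - 5)/5 = -3/5 + (-5 + a*R**2)/5 = -3/5 + (-1 + a*R**2/5) = -8/5 + a*R**2/5)
k = -41016 (k = 8 - (19903 + 21121) = 8 - 1*41024 = 8 - 41024 = -41016)
(k + 33648)*(m(1, h(0))*(-93*(-2)) + 9180) = (-41016 + 33648)*((-8/5 + (1/5)*1*0**2)*(-93*(-2)) + 9180) = -7368*((-8/5 + (1/5)*1*0)*186 + 9180) = -7368*((-8/5 + 0)*186 + 9180) = -7368*(-8/5*186 + 9180) = -7368*(-1488/5 + 9180) = -7368*44412/5 = -327227616/5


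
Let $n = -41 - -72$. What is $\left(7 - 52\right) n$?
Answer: $-1395$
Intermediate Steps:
$n = 31$ ($n = -41 + 72 = 31$)
$\left(7 - 52\right) n = \left(7 - 52\right) 31 = \left(-45\right) 31 = -1395$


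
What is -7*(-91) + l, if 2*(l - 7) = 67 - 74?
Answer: 1281/2 ≈ 640.50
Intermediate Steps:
l = 7/2 (l = 7 + (67 - 74)/2 = 7 + (½)*(-7) = 7 - 7/2 = 7/2 ≈ 3.5000)
-7*(-91) + l = -7*(-91) + 7/2 = 637 + 7/2 = 1281/2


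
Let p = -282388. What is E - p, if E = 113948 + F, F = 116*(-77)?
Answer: 387404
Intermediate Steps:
F = -8932
E = 105016 (E = 113948 - 8932 = 105016)
E - p = 105016 - 1*(-282388) = 105016 + 282388 = 387404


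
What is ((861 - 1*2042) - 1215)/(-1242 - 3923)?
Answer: 2396/5165 ≈ 0.46389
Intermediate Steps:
((861 - 1*2042) - 1215)/(-1242 - 3923) = ((861 - 2042) - 1215)/(-5165) = (-1181 - 1215)*(-1/5165) = -2396*(-1/5165) = 2396/5165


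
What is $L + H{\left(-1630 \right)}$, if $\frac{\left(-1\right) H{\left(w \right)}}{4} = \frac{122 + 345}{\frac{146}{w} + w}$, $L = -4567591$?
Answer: $- \frac{6068148175673}{1328523} \approx -4.5676 \cdot 10^{6}$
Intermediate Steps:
$H{\left(w \right)} = - \frac{1868}{w + \frac{146}{w}}$ ($H{\left(w \right)} = - 4 \frac{122 + 345}{\frac{146}{w} + w} = - 4 \frac{467}{w + \frac{146}{w}} = - \frac{1868}{w + \frac{146}{w}}$)
$L + H{\left(-1630 \right)} = -4567591 - - \frac{3044840}{146 + \left(-1630\right)^{2}} = -4567591 - - \frac{3044840}{146 + 2656900} = -4567591 - - \frac{3044840}{2657046} = -4567591 - \left(-3044840\right) \frac{1}{2657046} = -4567591 + \frac{1522420}{1328523} = - \frac{6068148175673}{1328523}$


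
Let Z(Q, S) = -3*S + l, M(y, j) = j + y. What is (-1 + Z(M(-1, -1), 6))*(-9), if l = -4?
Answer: 207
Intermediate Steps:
Z(Q, S) = -4 - 3*S (Z(Q, S) = -3*S - 4 = -4 - 3*S)
(-1 + Z(M(-1, -1), 6))*(-9) = (-1 + (-4 - 3*6))*(-9) = (-1 + (-4 - 18))*(-9) = (-1 - 22)*(-9) = -23*(-9) = 207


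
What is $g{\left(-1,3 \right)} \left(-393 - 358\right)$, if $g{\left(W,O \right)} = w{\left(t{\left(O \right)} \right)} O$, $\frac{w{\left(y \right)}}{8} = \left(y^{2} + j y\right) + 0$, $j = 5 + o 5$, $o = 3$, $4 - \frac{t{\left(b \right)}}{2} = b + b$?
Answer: $1153536$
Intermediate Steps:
$t{\left(b \right)} = 8 - 4 b$ ($t{\left(b \right)} = 8 - 2 \left(b + b\right) = 8 - 2 \cdot 2 b = 8 - 4 b$)
$j = 20$ ($j = 5 + 3 \cdot 5 = 5 + 15 = 20$)
$w{\left(y \right)} = 8 y^{2} + 160 y$ ($w{\left(y \right)} = 8 \left(\left(y^{2} + 20 y\right) + 0\right) = 8 \left(y^{2} + 20 y\right) = 8 y^{2} + 160 y$)
$g{\left(W,O \right)} = 8 O \left(8 - 4 O\right) \left(28 - 4 O\right)$ ($g{\left(W,O \right)} = 8 \left(8 - 4 O\right) \left(20 - \left(-8 + 4 O\right)\right) O = 8 \left(8 - 4 O\right) \left(28 - 4 O\right) O = 8 O \left(8 - 4 O\right) \left(28 - 4 O\right)$)
$g{\left(-1,3 \right)} \left(-393 - 358\right) = 128 \cdot 3 \left(-7 + 3\right) \left(-2 + 3\right) \left(-393 - 358\right) = 128 \cdot 3 \left(-4\right) 1 \left(-751\right) = \left(-1536\right) \left(-751\right) = 1153536$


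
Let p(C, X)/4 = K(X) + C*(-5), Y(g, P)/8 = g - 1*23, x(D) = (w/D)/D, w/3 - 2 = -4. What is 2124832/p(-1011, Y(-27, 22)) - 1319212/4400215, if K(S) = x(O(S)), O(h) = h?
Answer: 186460863448757636/1779446932799355 ≈ 104.79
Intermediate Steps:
w = -6 (w = 6 + 3*(-4) = 6 - 12 = -6)
x(D) = -6/D**2 (x(D) = (-6/D)/D = -6/D**2)
Y(g, P) = -184 + 8*g (Y(g, P) = 8*(g - 1*23) = 8*(g - 23) = 8*(-23 + g) = -184 + 8*g)
K(S) = -6/S**2
p(C, X) = -24/X**2 - 20*C (p(C, X) = 4*(-6/X**2 + C*(-5)) = 4*(-6/X**2 - 5*C) = -24/X**2 - 20*C)
2124832/p(-1011, Y(-27, 22)) - 1319212/4400215 = 2124832/(-24/(-184 + 8*(-27))**2 - 20*(-1011)) - 1319212/4400215 = 2124832/(-24/(-184 - 216)**2 + 20220) - 1319212*1/4400215 = 2124832/(-24/(-400)**2 + 20220) - 1319212/4400215 = 2124832/(-24*1/160000 + 20220) - 1319212/4400215 = 2124832/(-3/20000 + 20220) - 1319212/4400215 = 2124832/(404399997/20000) - 1319212/4400215 = 2124832*(20000/404399997) - 1319212/4400215 = 42496640000/404399997 - 1319212/4400215 = 186460863448757636/1779446932799355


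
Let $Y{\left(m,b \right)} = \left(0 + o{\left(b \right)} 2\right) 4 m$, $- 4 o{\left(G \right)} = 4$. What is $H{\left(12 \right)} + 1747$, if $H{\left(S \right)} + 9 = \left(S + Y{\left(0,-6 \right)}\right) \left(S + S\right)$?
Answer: $2026$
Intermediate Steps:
$o{\left(G \right)} = -1$ ($o{\left(G \right)} = \left(- \frac{1}{4}\right) 4 = -1$)
$Y{\left(m,b \right)} = - 8 m$ ($Y{\left(m,b \right)} = \left(0 - 2\right) 4 m = - 2 \cdot 4 m = - 8 m$)
$H{\left(S \right)} = -9 + 2 S^{2}$ ($H{\left(S \right)} = -9 + \left(S - 0\right) \left(S + S\right) = -9 + \left(S + 0\right) 2 S = -9 + S 2 S = -9 + 2 S^{2}$)
$H{\left(12 \right)} + 1747 = \left(-9 + 2 \cdot 12^{2}\right) + 1747 = \left(-9 + 2 \cdot 144\right) + 1747 = \left(-9 + 288\right) + 1747 = 279 + 1747 = 2026$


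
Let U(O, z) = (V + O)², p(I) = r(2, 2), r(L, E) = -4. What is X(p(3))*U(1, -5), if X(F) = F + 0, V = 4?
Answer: -100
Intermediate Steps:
p(I) = -4
U(O, z) = (4 + O)²
X(F) = F
X(p(3))*U(1, -5) = -4*(4 + 1)² = -4*5² = -4*25 = -100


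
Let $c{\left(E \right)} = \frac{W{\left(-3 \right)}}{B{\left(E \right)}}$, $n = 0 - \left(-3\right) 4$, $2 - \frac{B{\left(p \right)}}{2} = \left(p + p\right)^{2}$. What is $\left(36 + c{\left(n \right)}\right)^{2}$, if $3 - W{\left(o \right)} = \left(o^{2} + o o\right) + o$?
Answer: $\frac{106812225}{82369} \approx 1296.8$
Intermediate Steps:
$B{\left(p \right)} = 4 - 8 p^{2}$ ($B{\left(p \right)} = 4 - 2 \left(p + p\right)^{2} = 4 - 2 \left(2 p\right)^{2} = 4 - 2 \cdot 4 p^{2} = 4 - 8 p^{2}$)
$W{\left(o \right)} = 3 - o - 2 o^{2}$ ($W{\left(o \right)} = 3 - \left(\left(o^{2} + o o\right) + o\right) = 3 - \left(\left(o^{2} + o^{2}\right) + o\right) = 3 - \left(2 o^{2} + o\right) = 3 - \left(o + 2 o^{2}\right) = 3 - o - 2 o^{2}$)
$n = 12$ ($n = 0 - -12 = 0 + 12 = 12$)
$c{\left(E \right)} = - \frac{12}{4 - 8 E^{2}}$ ($c{\left(E \right)} = \frac{3 - -3 - 2 \left(-3\right)^{2}}{4 - 8 E^{2}} = \frac{3 + 3 - 18}{4 - 8 E^{2}} = - \frac{12}{4 - 8 E^{2}}$)
$\left(36 + c{\left(n \right)}\right)^{2} = \left(36 + \frac{3}{-1 + 2 \cdot 12^{2}}\right)^{2} = \left(36 + \frac{3}{-1 + 2 \cdot 144}\right)^{2} = \left(36 + \frac{3}{-1 + 288}\right)^{2} = \left(36 + \frac{3}{287}\right)^{2} = \left(\frac{10335}{287}\right)^{2} = \frac{106812225}{82369}$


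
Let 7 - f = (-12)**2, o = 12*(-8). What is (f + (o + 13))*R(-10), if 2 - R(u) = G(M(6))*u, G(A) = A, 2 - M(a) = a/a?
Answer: -2640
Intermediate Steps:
M(a) = 1 (M(a) = 2 - a/a = 2 - 1*1 = 2 - 1 = 1)
o = -96
f = -137 (f = 7 - 1*(-12)**2 = 7 - 1*144 = 7 - 144 = -137)
R(u) = 2 - u
(f + (o + 13))*R(-10) = (-137 + (-96 + 13))*(2 - 1*(-10)) = (-137 - 83)*(2 + 10) = -220*12 = -2640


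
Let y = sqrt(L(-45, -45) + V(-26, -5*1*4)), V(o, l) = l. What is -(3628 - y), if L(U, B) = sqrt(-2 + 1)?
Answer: -3628 + sqrt(-20 + I) ≈ -3627.9 + 4.4735*I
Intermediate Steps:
L(U, B) = I (L(U, B) = sqrt(-1) = I)
y = sqrt(-20 + I) (y = sqrt(I - 5*1*4) = sqrt(I - 5*4) = sqrt(I - 20) = sqrt(-20 + I) ≈ 0.1118 + 4.4735*I)
-(3628 - y) = -(3628 - sqrt(-20 + I)) = -3628 + sqrt(-20 + I)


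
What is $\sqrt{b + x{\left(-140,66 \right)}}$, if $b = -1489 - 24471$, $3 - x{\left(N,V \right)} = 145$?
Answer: $i \sqrt{26102} \approx 161.56 i$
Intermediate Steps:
$x{\left(N,V \right)} = -142$ ($x{\left(N,V \right)} = 3 - 145 = -142$)
$b = -25960$ ($b = -1489 - 24471 = -25960$)
$\sqrt{b + x{\left(-140,66 \right)}} = \sqrt{-25960 - 142} = \sqrt{-26102} = i \sqrt{26102}$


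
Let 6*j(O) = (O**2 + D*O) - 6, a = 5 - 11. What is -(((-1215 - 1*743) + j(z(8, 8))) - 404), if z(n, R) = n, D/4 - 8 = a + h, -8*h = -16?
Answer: 2331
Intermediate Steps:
h = 2 (h = -1/8*(-16) = 2)
a = -6
D = 16 (D = 32 + 4*(-6 + 2) = 32 + 4*(-4) = 32 - 16 = 16)
j(O) = -1 + O**2/6 + 8*O/3 (j(O) = ((O**2 + 16*O) - 6)/6 = (-6 + O**2 + 16*O)/6 = -1 + O**2/6 + 8*O/3)
-(((-1215 - 1*743) + j(z(8, 8))) - 404) = -(((-1215 - 1*743) + (-1 + (1/6)*8**2 + (8/3)*8)) - 404) = -(((-1215 - 743) + (-1 + (1/6)*64 + 64/3)) - 404) = -((-1958 + (-1 + 32/3 + 64/3)) - 404) = -((-1958 + 31) - 404) = -(-1927 - 404) = -1*(-2331) = 2331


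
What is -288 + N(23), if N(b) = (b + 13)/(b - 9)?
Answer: -1998/7 ≈ -285.43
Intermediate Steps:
N(b) = (13 + b)/(-9 + b)
-288 + N(23) = -288 + (13 + 23)/(-9 + 23) = -288 + 36/14 = -288 + (1/14)*36 = -288 + 18/7 = -1998/7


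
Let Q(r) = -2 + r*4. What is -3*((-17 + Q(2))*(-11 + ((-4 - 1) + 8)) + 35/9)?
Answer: -827/3 ≈ -275.67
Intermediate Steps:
Q(r) = -2 + 4*r
-3*((-17 + Q(2))*(-11 + ((-4 - 1) + 8)) + 35/9) = -3*((-17 + (-2 + 4*2))*(-11 + ((-4 - 1) + 8)) + 35/9) = -3*((-17 + (-2 + 8))*(-11 + (-5 + 8)) + 35*(⅑)) = -3*((-17 + 6)*(-11 + 3) + 35/9) = -3*(-11*(-8) + 35/9) = -3*(88 + 35/9) = -3*827/9 = -827/3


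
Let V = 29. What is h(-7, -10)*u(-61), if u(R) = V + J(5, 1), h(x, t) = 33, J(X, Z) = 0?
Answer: 957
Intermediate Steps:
u(R) = 29 (u(R) = 29 + 0 = 29)
h(-7, -10)*u(-61) = 33*29 = 957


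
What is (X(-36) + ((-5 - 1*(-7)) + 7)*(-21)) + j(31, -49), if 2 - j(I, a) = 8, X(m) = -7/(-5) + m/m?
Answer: -963/5 ≈ -192.60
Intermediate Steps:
X(m) = 12/5 (X(m) = -7*(-1/5) + 1 = 7/5 + 1 = 12/5)
j(I, a) = -6 (j(I, a) = 2 - 1*8 = 2 - 8 = -6)
(X(-36) + ((-5 - 1*(-7)) + 7)*(-21)) + j(31, -49) = (12/5 + ((-5 - 1*(-7)) + 7)*(-21)) - 6 = (12/5 + ((-5 + 7) + 7)*(-21)) - 6 = (12/5 + (2 + 7)*(-21)) - 6 = (12/5 + 9*(-21)) - 6 = (12/5 - 189) - 6 = -933/5 - 6 = -963/5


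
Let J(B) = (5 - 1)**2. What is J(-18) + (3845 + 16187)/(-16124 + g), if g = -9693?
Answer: 393040/25817 ≈ 15.224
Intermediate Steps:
J(B) = 16 (J(B) = 4**2 = 16)
J(-18) + (3845 + 16187)/(-16124 + g) = 16 + (3845 + 16187)/(-16124 - 9693) = 16 + 20032/(-25817) = 16 + 20032*(-1/25817) = 16 - 20032/25817 = 393040/25817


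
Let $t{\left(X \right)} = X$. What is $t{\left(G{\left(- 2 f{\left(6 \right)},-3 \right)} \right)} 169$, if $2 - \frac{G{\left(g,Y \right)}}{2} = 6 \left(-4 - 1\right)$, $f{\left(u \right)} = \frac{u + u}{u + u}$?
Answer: $10816$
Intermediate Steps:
$f{\left(u \right)} = 1$ ($f{\left(u \right)} = \frac{2 u}{2 u} = 2 u \frac{1}{2 u} = 1$)
$G{\left(g,Y \right)} = 64$ ($G{\left(g,Y \right)} = 4 - 2 \cdot 6 \left(-4 - 1\right) = 4 - 2 \cdot 6 \left(-5\right) = 4 - -60 = 4 + 60 = 64$)
$t{\left(G{\left(- 2 f{\left(6 \right)},-3 \right)} \right)} 169 = 64 \cdot 169 = 10816$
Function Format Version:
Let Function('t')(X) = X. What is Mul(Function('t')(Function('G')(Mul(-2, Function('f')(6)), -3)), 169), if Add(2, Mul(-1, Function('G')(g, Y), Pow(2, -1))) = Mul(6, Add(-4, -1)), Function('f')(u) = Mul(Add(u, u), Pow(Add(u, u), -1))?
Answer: 10816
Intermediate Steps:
Function('f')(u) = 1 (Function('f')(u) = Mul(Mul(2, u), Pow(Mul(2, u), -1)) = Mul(Mul(2, u), Mul(Rational(1, 2), Pow(u, -1))) = 1)
Function('G')(g, Y) = 64 (Function('G')(g, Y) = Add(4, Mul(-2, Mul(6, Add(-4, -1)))) = Add(4, Mul(-2, Mul(6, -5))) = Add(4, Mul(-2, -30)) = Add(4, 60) = 64)
Mul(Function('t')(Function('G')(Mul(-2, Function('f')(6)), -3)), 169) = Mul(64, 169) = 10816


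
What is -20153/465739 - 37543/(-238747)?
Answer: 12673770986/111193789033 ≈ 0.11398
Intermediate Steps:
-20153/465739 - 37543/(-238747) = -20153*1/465739 - 37543*(-1/238747) = -20153/465739 + 37543/238747 = 12673770986/111193789033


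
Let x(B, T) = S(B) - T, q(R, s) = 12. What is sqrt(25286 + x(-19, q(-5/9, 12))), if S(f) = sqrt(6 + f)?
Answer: sqrt(25274 + I*sqrt(13)) ≈ 158.98 + 0.011*I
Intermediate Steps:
x(B, T) = sqrt(6 + B) - T
sqrt(25286 + x(-19, q(-5/9, 12))) = sqrt(25286 + (sqrt(6 - 19) - 1*12)) = sqrt(25286 + (sqrt(-13) - 12)) = sqrt(25286 + (I*sqrt(13) - 12)) = sqrt(25286 + (-12 + I*sqrt(13))) = sqrt(25274 + I*sqrt(13))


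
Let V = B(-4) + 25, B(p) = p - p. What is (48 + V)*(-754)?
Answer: -55042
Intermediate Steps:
B(p) = 0
V = 25 (V = 0 + 25 = 25)
(48 + V)*(-754) = (48 + 25)*(-754) = 73*(-754) = -55042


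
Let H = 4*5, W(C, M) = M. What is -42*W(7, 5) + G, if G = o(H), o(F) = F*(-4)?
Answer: -290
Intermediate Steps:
H = 20
o(F) = -4*F
G = -80 (G = -4*20 = -80)
-42*W(7, 5) + G = -42*5 - 80 = -210 - 80 = -290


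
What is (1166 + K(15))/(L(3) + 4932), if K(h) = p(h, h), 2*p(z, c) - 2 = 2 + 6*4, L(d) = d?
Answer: 236/987 ≈ 0.23911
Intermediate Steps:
p(z, c) = 14 (p(z, c) = 1 + (2 + 6*4)/2 = 1 + (2 + 24)/2 = 1 + (½)*26 = 1 + 13 = 14)
K(h) = 14
(1166 + K(15))/(L(3) + 4932) = (1166 + 14)/(3 + 4932) = 1180/4935 = 1180*(1/4935) = 236/987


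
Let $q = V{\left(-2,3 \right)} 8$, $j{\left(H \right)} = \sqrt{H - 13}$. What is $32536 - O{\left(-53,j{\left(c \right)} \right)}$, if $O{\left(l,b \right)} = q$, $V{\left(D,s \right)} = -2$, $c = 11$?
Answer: $32552$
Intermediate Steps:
$j{\left(H \right)} = \sqrt{-13 + H}$
$q = -16$ ($q = \left(-2\right) 8 = -16$)
$O{\left(l,b \right)} = -16$
$32536 - O{\left(-53,j{\left(c \right)} \right)} = 32536 - -16 = 32536 + 16 = 32552$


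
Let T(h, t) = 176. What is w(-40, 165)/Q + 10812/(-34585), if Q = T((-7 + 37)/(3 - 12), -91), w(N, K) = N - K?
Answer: -8992837/6086960 ≈ -1.4774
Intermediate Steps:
Q = 176
w(-40, 165)/Q + 10812/(-34585) = (-40 - 1*165)/176 + 10812/(-34585) = (-40 - 165)*(1/176) + 10812*(-1/34585) = -205*1/176 - 10812/34585 = -205/176 - 10812/34585 = -8992837/6086960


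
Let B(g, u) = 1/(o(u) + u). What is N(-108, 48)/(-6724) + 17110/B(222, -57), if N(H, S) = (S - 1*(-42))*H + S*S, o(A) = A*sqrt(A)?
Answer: -1639427016/1681 - 975270*I*sqrt(57) ≈ -9.7527e+5 - 7.3631e+6*I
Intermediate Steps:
o(A) = A**(3/2)
N(H, S) = S**2 + H*(42 + S) (N(H, S) = (S + 42)*H + S**2 = (42 + S)*H + S**2 = H*(42 + S) + S**2 = S**2 + H*(42 + S))
B(g, u) = 1/(u + u**(3/2)) (B(g, u) = 1/(u**(3/2) + u) = 1/(u + u**(3/2)))
N(-108, 48)/(-6724) + 17110/B(222, -57) = (48**2 + 42*(-108) - 108*48)/(-6724) + 17110/(1/(-57 + (-57)**(3/2))) = (2304 - 4536 - 5184)*(-1/6724) + 17110/(1/(-57 - 57*I*sqrt(57))) = -7416*(-1/6724) + 17110*(-57 - 57*I*sqrt(57)) = 1854/1681 + (-975270 - 975270*I*sqrt(57)) = -1639427016/1681 - 975270*I*sqrt(57)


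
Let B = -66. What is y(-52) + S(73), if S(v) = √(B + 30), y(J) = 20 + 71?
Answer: 91 + 6*I ≈ 91.0 + 6.0*I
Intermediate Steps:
y(J) = 91
S(v) = 6*I (S(v) = √(-66 + 30) = √(-36) = 6*I)
y(-52) + S(73) = 91 + 6*I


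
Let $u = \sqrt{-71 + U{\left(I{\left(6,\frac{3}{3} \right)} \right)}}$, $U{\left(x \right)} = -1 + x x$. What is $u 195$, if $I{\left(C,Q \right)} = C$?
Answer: $1170 i \approx 1170.0 i$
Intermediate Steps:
$U{\left(x \right)} = -1 + x^{2}$
$u = 6 i$ ($u = \sqrt{-71 - \left(1 - 6^{2}\right)} = \sqrt{-71 + \left(-1 + 36\right)} = \sqrt{-71 + 35} = \sqrt{-36} = 6 i \approx 6.0 i$)
$u 195 = 6 i 195 = 1170 i$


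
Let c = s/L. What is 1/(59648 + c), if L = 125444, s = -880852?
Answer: 31361/1870400715 ≈ 1.6767e-5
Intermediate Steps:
c = -220213/31361 (c = -880852/125444 = -880852*1/125444 = -220213/31361 ≈ -7.0219)
1/(59648 + c) = 1/(59648 - 220213/31361) = 1/(1870400715/31361) = 31361/1870400715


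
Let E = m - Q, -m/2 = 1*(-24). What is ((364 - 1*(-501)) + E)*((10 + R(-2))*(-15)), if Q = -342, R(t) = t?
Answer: -150600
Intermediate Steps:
m = 48 (m = -2*(-24) = 48)
E = 390 (E = 48 - 1*(-342) = 48 + 342 = 390)
((364 - 1*(-501)) + E)*((10 + R(-2))*(-15)) = ((364 - 1*(-501)) + 390)*((10 - 2)*(-15)) = ((364 + 501) + 390)*(8*(-15)) = (865 + 390)*(-120) = 1255*(-120) = -150600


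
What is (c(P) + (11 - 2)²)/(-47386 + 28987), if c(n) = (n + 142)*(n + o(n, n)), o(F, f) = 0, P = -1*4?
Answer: 157/6133 ≈ 0.025599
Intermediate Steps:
P = -4
c(n) = n*(142 + n) (c(n) = (n + 142)*(n + 0) = (142 + n)*n = n*(142 + n))
(c(P) + (11 - 2)²)/(-47386 + 28987) = (-4*(142 - 4) + (11 - 2)²)/(-47386 + 28987) = (-4*138 + 9²)/(-18399) = (-552 + 81)*(-1/18399) = -471*(-1/18399) = 157/6133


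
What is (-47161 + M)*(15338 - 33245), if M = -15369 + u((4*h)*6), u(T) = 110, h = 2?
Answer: 1117754940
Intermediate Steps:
M = -15259 (M = -15369 + 110 = -15259)
(-47161 + M)*(15338 - 33245) = (-47161 - 15259)*(15338 - 33245) = -62420*(-17907) = 1117754940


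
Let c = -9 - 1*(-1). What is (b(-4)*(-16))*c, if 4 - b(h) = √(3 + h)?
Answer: 512 - 128*I ≈ 512.0 - 128.0*I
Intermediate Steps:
c = -8 (c = -9 + 1 = -8)
b(h) = 4 - √(3 + h)
(b(-4)*(-16))*c = ((4 - √(3 - 4))*(-16))*(-8) = ((4 - √(-1))*(-16))*(-8) = ((4 - I)*(-16))*(-8) = (-64 + 16*I)*(-8) = 512 - 128*I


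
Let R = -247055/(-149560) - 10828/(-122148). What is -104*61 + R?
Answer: -5793164052445/913422744 ≈ -6342.3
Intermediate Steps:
R = 1589835491/913422744 (R = -247055*(-1/149560) - 10828*(-1/122148) = 49411/29912 + 2707/30537 = 1589835491/913422744 ≈ 1.7405)
-104*61 + R = -104*61 + 1589835491/913422744 = -6344 + 1589835491/913422744 = -5793164052445/913422744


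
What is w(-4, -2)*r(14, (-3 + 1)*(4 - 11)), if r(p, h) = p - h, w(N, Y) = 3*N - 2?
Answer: 0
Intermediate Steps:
w(N, Y) = -2 + 3*N
w(-4, -2)*r(14, (-3 + 1)*(4 - 11)) = (-2 + 3*(-4))*(14 - (-3 + 1)*(4 - 11)) = (-2 - 12)*(14 - (-2)*(-7)) = -14*(14 - 1*14) = -14*(14 - 14) = -14*0 = 0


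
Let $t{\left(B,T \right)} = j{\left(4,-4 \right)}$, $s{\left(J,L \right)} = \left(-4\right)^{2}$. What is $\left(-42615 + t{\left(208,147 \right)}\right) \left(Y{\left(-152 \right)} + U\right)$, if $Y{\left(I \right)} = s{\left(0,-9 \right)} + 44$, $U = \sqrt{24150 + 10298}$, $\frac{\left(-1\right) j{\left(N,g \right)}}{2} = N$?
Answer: $-2557380 - 170492 \sqrt{2153} \approx -1.0468 \cdot 10^{7}$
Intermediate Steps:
$j{\left(N,g \right)} = - 2 N$
$s{\left(J,L \right)} = 16$
$t{\left(B,T \right)} = -8$ ($t{\left(B,T \right)} = \left(-2\right) 4 = -8$)
$U = 4 \sqrt{2153}$ ($U = \sqrt{34448} = 4 \sqrt{2153} \approx 185.6$)
$Y{\left(I \right)} = 60$ ($Y{\left(I \right)} = 16 + 44 = 60$)
$\left(-42615 + t{\left(208,147 \right)}\right) \left(Y{\left(-152 \right)} + U\right) = \left(-42615 - 8\right) \left(60 + 4 \sqrt{2153}\right) = - 42623 \left(60 + 4 \sqrt{2153}\right) = -2557380 - 170492 \sqrt{2153}$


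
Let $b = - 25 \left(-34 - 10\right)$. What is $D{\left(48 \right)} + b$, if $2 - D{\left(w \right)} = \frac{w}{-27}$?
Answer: $\frac{9934}{9} \approx 1103.8$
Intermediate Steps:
$D{\left(w \right)} = 2 + \frac{w}{27}$ ($D{\left(w \right)} = 2 - \frac{w}{-27} = 2 - w \left(- \frac{1}{27}\right) = 2 - - \frac{w}{27} = 2 + \frac{w}{27}$)
$b = 1100$ ($b = \left(-25\right) \left(-44\right) = 1100$)
$D{\left(48 \right)} + b = \left(2 + \frac{1}{27} \cdot 48\right) + 1100 = \left(2 + \frac{16}{9}\right) + 1100 = \frac{34}{9} + 1100 = \frac{9934}{9}$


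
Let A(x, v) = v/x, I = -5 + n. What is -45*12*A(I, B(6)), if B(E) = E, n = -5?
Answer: 324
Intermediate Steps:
I = -10 (I = -5 - 5 = -10)
-45*12*A(I, B(6)) = -45*12*6/(-10) = -540*6*(-⅒) = -540*(-3)/5 = -1*(-324) = 324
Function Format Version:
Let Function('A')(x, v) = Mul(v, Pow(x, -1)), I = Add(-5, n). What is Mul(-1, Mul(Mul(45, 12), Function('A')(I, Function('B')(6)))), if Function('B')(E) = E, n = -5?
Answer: 324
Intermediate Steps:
I = -10 (I = Add(-5, -5) = -10)
Mul(-1, Mul(Mul(45, 12), Function('A')(I, Function('B')(6)))) = Mul(-1, Mul(Mul(45, 12), Mul(6, Pow(-10, -1)))) = Mul(-1, Mul(540, Mul(6, Rational(-1, 10)))) = Mul(-1, Mul(540, Rational(-3, 5))) = Mul(-1, -324) = 324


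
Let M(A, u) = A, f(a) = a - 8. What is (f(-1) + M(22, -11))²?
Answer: 169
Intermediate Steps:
f(a) = -8 + a
(f(-1) + M(22, -11))² = ((-8 - 1) + 22)² = (-9 + 22)² = 13² = 169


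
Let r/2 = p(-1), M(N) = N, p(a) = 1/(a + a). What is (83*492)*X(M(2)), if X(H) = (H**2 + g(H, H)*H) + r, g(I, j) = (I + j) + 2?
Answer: 612540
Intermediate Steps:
p(a) = 1/(2*a)
r = -1 (r = 2*((1/2)/(-1)) = 2*((1/2)*(-1)) = 2*(-1/2) = -1)
g(I, j) = 2 + I + j
X(H) = -1 + H**2 + H*(2 + 2*H) (X(H) = (H**2 + (2 + H + H)*H) - 1 = (H**2 + (2 + 2*H)*H) - 1 = (H**2 + H*(2 + 2*H)) - 1 = -1 + H**2 + H*(2 + 2*H))
(83*492)*X(M(2)) = (83*492)*(-1 + 2*2 + 3*2**2) = 40836*(-1 + 4 + 3*4) = 40836*(-1 + 4 + 12) = 40836*15 = 612540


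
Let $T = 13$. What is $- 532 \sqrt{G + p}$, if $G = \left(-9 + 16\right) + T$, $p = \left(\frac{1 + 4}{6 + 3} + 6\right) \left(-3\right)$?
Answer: $- \frac{532 \sqrt{3}}{3} \approx -307.15$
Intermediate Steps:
$p = - \frac{59}{3}$ ($p = \left(\frac{5}{9} + 6\right) \left(-3\right) = \frac{59}{9} \left(-3\right) = - \frac{59}{3} \approx -19.667$)
$G = 20$ ($G = \left(-9 + 16\right) + 13 = 7 + 13 = 20$)
$- 532 \sqrt{G + p} = - 532 \sqrt{20 - \frac{59}{3}} = - \frac{532}{\sqrt{3}} = - 532 \frac{\sqrt{3}}{3} = - \frac{532 \sqrt{3}}{3}$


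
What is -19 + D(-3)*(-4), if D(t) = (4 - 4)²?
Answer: -19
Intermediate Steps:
D(t) = 0 (D(t) = 0² = 0)
-19 + D(-3)*(-4) = -19 + 0*(-4) = -19 + 0 = -19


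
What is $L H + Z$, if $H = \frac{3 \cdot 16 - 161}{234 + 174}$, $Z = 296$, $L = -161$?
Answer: $\frac{138961}{408} \approx 340.59$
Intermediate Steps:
$H = - \frac{113}{408}$ ($H = \frac{48 - 161}{408} = \left(-113\right) \frac{1}{408} = - \frac{113}{408} \approx -0.27696$)
$L H + Z = \left(-161\right) \left(- \frac{113}{408}\right) + 296 = \frac{18193}{408} + 296 = \frac{138961}{408}$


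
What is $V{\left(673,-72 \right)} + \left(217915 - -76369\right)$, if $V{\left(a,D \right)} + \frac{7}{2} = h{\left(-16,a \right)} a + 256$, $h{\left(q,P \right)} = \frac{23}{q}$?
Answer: $\frac{4697105}{16} \approx 2.9357 \cdot 10^{5}$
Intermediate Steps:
$V{\left(a,D \right)} = \frac{505}{2} - \frac{23 a}{16}$ ($V{\left(a,D \right)} = - \frac{7}{2} + \left(\frac{23}{-16} a + 256\right) = - \frac{7}{2} + \left(23 \left(- \frac{1}{16}\right) a + 256\right) = - \frac{7}{2} - \left(-256 + \frac{23 a}{16}\right) = \frac{505}{2} - \frac{23 a}{16}$)
$V{\left(673,-72 \right)} + \left(217915 - -76369\right) = \left(\frac{505}{2} - \frac{15479}{16}\right) + \left(217915 - -76369\right) = \left(\frac{505}{2} - \frac{15479}{16}\right) + \left(217915 + 76369\right) = - \frac{11439}{16} + 294284 = \frac{4697105}{16}$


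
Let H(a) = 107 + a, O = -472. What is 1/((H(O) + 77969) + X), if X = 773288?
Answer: 1/850892 ≈ 1.1752e-6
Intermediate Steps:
1/((H(O) + 77969) + X) = 1/(((107 - 472) + 77969) + 773288) = 1/((-365 + 77969) + 773288) = 1/(77604 + 773288) = 1/850892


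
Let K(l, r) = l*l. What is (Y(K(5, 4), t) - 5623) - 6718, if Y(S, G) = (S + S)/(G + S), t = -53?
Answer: -172799/14 ≈ -12343.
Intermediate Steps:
K(l, r) = l²
Y(S, G) = 2*S/(G + S) (Y(S, G) = (2*S)/(G + S) = 2*S/(G + S))
(Y(K(5, 4), t) - 5623) - 6718 = (2*5²/(-53 + 5²) - 5623) - 6718 = (2*25/(-53 + 25) - 5623) - 6718 = (2*25/(-28) - 5623) - 6718 = (2*25*(-1/28) - 5623) - 6718 = (-25/14 - 5623) - 6718 = -78747/14 - 6718 = -172799/14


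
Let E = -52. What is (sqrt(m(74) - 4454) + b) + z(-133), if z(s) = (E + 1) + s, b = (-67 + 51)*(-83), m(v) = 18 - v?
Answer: 1144 + I*sqrt(4510) ≈ 1144.0 + 67.156*I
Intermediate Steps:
b = 1328 (b = -16*(-83) = 1328)
z(s) = -51 + s (z(s) = (-52 + 1) + s = -51 + s)
(sqrt(m(74) - 4454) + b) + z(-133) = (sqrt((18 - 1*74) - 4454) + 1328) + (-51 - 133) = (sqrt((18 - 74) - 4454) + 1328) - 184 = (sqrt(-56 - 4454) + 1328) - 184 = (sqrt(-4510) + 1328) - 184 = (I*sqrt(4510) + 1328) - 184 = (1328 + I*sqrt(4510)) - 184 = 1144 + I*sqrt(4510)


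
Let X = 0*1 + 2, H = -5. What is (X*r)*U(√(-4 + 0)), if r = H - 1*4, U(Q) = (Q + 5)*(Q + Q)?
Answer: 144 - 360*I ≈ 144.0 - 360.0*I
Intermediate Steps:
U(Q) = 2*Q*(5 + Q) (U(Q) = (5 + Q)*(2*Q) = 2*Q*(5 + Q))
X = 2 (X = 0 + 2 = 2)
r = -9 (r = -5 - 1*4 = -5 - 4 = -9)
(X*r)*U(√(-4 + 0)) = (2*(-9))*(2*√(-4 + 0)*(5 + √(-4 + 0))) = -36*√(-4)*(5 + √(-4)) = -36*2*I*(5 + 2*I) = -72*I*(5 + 2*I)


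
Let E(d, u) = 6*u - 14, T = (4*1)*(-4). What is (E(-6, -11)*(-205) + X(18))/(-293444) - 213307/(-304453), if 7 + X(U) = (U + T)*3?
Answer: 57600934561/89339906132 ≈ 0.64474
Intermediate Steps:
T = -16 (T = 4*(-4) = -16)
E(d, u) = -14 + 6*u
X(U) = -55 + 3*U (X(U) = -7 + (U - 16)*3 = -7 + (-16 + U)*3 = -7 + (-48 + 3*U) = -55 + 3*U)
(E(-6, -11)*(-205) + X(18))/(-293444) - 213307/(-304453) = ((-14 + 6*(-11))*(-205) + (-55 + 3*18))/(-293444) - 213307/(-304453) = ((-14 - 66)*(-205) + (-55 + 54))*(-1/293444) - 213307*(-1/304453) = (-80*(-205) - 1)*(-1/293444) + 213307/304453 = (16400 - 1)*(-1/293444) + 213307/304453 = 16399*(-1/293444) + 213307/304453 = -16399/293444 + 213307/304453 = 57600934561/89339906132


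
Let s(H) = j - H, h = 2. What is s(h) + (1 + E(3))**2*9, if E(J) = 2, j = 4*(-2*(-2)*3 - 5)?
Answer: 107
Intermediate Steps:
j = 28 (j = 4*(4*3 - 5) = 4*(12 - 5) = 4*7 = 28)
s(H) = 28 - H
s(h) + (1 + E(3))**2*9 = (28 - 1*2) + (1 + 2)**2*9 = (28 - 2) + 3**2*9 = 26 + 9*9 = 26 + 81 = 107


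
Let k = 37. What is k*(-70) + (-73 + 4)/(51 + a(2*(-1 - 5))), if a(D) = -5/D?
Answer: -1598858/617 ≈ -2591.3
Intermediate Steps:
k*(-70) + (-73 + 4)/(51 + a(2*(-1 - 5))) = 37*(-70) + (-73 + 4)/(51 - 5*1/(2*(-1 - 5))) = -2590 - 69/(51 - 5/(2*(-6))) = -2590 - 69/(51 - 5/(-12)) = -2590 - 69/(51 - 5*(-1/12)) = -2590 - 69/(51 + 5/12) = -2590 - 69/617/12 = -2590 - 69*12/617 = -2590 - 828/617 = -1598858/617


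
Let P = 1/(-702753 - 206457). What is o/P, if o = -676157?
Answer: 614768705970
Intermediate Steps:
P = -1/909210 (P = 1/(-909210) = -1/909210 ≈ -1.0999e-6)
o/P = -676157/(-1/909210) = -676157*(-909210) = 614768705970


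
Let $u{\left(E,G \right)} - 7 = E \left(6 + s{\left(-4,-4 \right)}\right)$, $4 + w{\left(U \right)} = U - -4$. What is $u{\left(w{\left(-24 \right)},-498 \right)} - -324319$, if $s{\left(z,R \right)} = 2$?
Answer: $324134$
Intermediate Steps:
$w{\left(U \right)} = U$ ($w{\left(U \right)} = -4 + \left(U - -4\right) = -4 + \left(U + 4\right) = -4 + \left(4 + U\right) = U$)
$u{\left(E,G \right)} = 7 + 8 E$ ($u{\left(E,G \right)} = 7 + E \left(6 + 2\right) = 7 + E 8 = 7 + 8 E$)
$u{\left(w{\left(-24 \right)},-498 \right)} - -324319 = \left(7 + 8 \left(-24\right)\right) - -324319 = \left(7 - 192\right) + 324319 = -185 + 324319 = 324134$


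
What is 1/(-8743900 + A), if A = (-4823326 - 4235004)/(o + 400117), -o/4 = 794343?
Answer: -555451/4856806187234 ≈ -1.1437e-7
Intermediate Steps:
o = -3177372 (o = -4*794343 = -3177372)
A = 1811666/555451 (A = (-4823326 - 4235004)/(-3177372 + 400117) = -9058330/(-2777255) = -9058330*(-1/2777255) = 1811666/555451 ≈ 3.2616)
1/(-8743900 + A) = 1/(-8743900 + 1811666/555451) = 1/(-4856806187234/555451) = -555451/4856806187234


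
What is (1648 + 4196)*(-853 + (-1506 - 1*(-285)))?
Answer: -12120456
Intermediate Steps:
(1648 + 4196)*(-853 + (-1506 - 1*(-285))) = 5844*(-853 + (-1506 + 285)) = 5844*(-853 - 1221) = 5844*(-2074) = -12120456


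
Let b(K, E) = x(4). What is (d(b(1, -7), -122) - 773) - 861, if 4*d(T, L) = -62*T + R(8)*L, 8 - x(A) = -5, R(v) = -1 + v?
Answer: -2049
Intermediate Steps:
x(A) = 13 (x(A) = 8 - 1*(-5) = 8 + 5 = 13)
b(K, E) = 13
d(T, L) = -31*T/2 + 7*L/4 (d(T, L) = (-62*T + (-1 + 8)*L)/4 = (-62*T + 7*L)/4 = -31*T/2 + 7*L/4)
(d(b(1, -7), -122) - 773) - 861 = ((-31/2*13 + (7/4)*(-122)) - 773) - 861 = ((-403/2 - 427/2) - 773) - 861 = (-415 - 773) - 861 = -1188 - 861 = -2049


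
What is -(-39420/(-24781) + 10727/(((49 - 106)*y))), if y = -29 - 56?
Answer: -26871511/7062585 ≈ -3.8048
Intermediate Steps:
y = -85
-(-39420/(-24781) + 10727/(((49 - 106)*y))) = -(-39420/(-24781) + 10727/(((49 - 106)*(-85)))) = -(-39420*(-1/24781) + 10727/((-57*(-85)))) = -(39420/24781 + 10727/4845) = -(39420/24781 + 10727*(1/4845)) = -(39420/24781 + 631/285) = -1*26871511/7062585 = -26871511/7062585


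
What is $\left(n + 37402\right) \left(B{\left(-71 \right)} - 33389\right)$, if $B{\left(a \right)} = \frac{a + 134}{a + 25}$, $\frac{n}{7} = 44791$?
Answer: $- \frac{539027213623}{46} \approx -1.1718 \cdot 10^{10}$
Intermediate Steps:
$n = 313537$ ($n = 7 \cdot 44791 = 313537$)
$B{\left(a \right)} = \frac{134 + a}{25 + a}$
$\left(n + 37402\right) \left(B{\left(-71 \right)} - 33389\right) = \left(313537 + 37402\right) \left(\frac{134 - 71}{25 - 71} - 33389\right) = 350939 \left(\frac{1}{-46} \cdot 63 - 33389\right) = 350939 \left(\left(- \frac{1}{46}\right) 63 - 33389\right) = 350939 \left(- \frac{63}{46} - 33389\right) = 350939 \left(- \frac{1535957}{46}\right) = - \frac{539027213623}{46}$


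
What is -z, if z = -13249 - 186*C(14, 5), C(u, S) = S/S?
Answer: 13435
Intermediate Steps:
C(u, S) = 1
z = -13435 (z = -13249 - 186 = -13435)
-z = -1*(-13435) = 13435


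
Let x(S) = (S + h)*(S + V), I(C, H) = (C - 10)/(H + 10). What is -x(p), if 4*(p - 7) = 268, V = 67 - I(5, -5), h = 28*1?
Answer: -14484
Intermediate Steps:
h = 28
I(C, H) = (-10 + C)/(10 + H)
V = 68 (V = 67 - (-10 + 5)/(10 - 5) = 67 - (-5)/5 = 67 - 1*(-1) = 67 + 1 = 68)
p = 74 (p = 7 + (¼)*268 = 7 + 67 = 74)
x(S) = (28 + S)*(68 + S) (x(S) = (S + 28)*(S + 68) = (28 + S)*(68 + S))
-x(p) = -(1904 + 74² + 96*74) = -(1904 + 5476 + 7104) = -1*14484 = -14484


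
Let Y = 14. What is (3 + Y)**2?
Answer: 289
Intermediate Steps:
(3 + Y)**2 = (3 + 14)**2 = 17**2 = 289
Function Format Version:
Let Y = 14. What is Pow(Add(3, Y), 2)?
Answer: 289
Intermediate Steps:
Pow(Add(3, Y), 2) = Pow(Add(3, 14), 2) = Pow(17, 2) = 289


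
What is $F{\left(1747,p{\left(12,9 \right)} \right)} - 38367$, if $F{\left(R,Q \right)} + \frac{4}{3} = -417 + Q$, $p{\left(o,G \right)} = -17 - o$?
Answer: $- \frac{116443}{3} \approx -38814.0$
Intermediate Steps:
$F{\left(R,Q \right)} = - \frac{1255}{3} + Q$ ($F{\left(R,Q \right)} = - \frac{4}{3} + \left(-417 + Q\right) = - \frac{1255}{3} + Q$)
$F{\left(1747,p{\left(12,9 \right)} \right)} - 38367 = \left(- \frac{1255}{3} - 29\right) - 38367 = - \frac{1342}{3} - 38367 = - \frac{116443}{3}$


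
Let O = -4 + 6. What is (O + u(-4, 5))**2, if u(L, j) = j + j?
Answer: 144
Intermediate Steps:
u(L, j) = 2*j
O = 2
(O + u(-4, 5))**2 = (2 + 2*5)**2 = (2 + 10)**2 = 12**2 = 144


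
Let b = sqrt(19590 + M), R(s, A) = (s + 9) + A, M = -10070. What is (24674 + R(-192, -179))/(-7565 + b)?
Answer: -721256/224391 - 32416*sqrt(595)/19073235 ≈ -3.2557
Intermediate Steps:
R(s, A) = 9 + A + s (R(s, A) = (9 + s) + A = 9 + A + s)
b = 4*sqrt(595) (b = sqrt(19590 - 10070) = sqrt(9520) = 4*sqrt(595) ≈ 97.570)
(24674 + R(-192, -179))/(-7565 + b) = (24674 + (9 - 179 - 192))/(-7565 + 4*sqrt(595)) = (24674 - 362)/(-7565 + 4*sqrt(595)) = 24312/(-7565 + 4*sqrt(595))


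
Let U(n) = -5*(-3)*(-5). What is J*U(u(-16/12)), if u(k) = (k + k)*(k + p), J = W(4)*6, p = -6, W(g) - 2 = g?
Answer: -2700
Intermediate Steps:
W(g) = 2 + g
J = 36 (J = (2 + 4)*6 = 6*6 = 36)
u(k) = 2*k*(-6 + k) (u(k) = (k + k)*(k - 6) = (2*k)*(-6 + k) = 2*k*(-6 + k))
U(n) = -75 (U(n) = 15*(-5) = -75)
J*U(u(-16/12)) = 36*(-75) = -2700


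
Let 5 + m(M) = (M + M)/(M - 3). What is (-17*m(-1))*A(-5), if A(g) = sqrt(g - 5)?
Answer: 153*I*sqrt(10)/2 ≈ 241.91*I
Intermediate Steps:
m(M) = -5 + 2*M/(-3 + M) (m(M) = -5 + (M + M)/(M - 3) = -5 + (2*M)/(-3 + M) = -5 + 2*M/(-3 + M))
A(g) = sqrt(-5 + g)
(-17*m(-1))*A(-5) = (-51*(5 - 1*(-1))/(-3 - 1))*sqrt(-5 - 5) = (-51*(5 + 1)/(-4))*sqrt(-10) = (-51*(-1)*6/4)*(I*sqrt(10)) = (-17*(-9/2))*(I*sqrt(10)) = 153*(I*sqrt(10))/2 = 153*I*sqrt(10)/2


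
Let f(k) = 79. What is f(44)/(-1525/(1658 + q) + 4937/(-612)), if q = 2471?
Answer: -199628892/21318173 ≈ -9.3643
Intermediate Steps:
f(44)/(-1525/(1658 + q) + 4937/(-612)) = 79/(-1525/(1658 + 2471) + 4937/(-612)) = 79/(-1525/4129 + 4937*(-1/612)) = 79/(-1525*1/4129 - 4937/612) = 79/(-1525/4129 - 4937/612) = 79/(-21318173/2526948) = 79*(-2526948/21318173) = -199628892/21318173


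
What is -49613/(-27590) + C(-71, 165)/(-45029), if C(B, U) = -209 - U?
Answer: 2244342437/1242350110 ≈ 1.8065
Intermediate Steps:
-49613/(-27590) + C(-71, 165)/(-45029) = -49613/(-27590) + (-209 - 1*165)/(-45029) = -49613*(-1/27590) + (-209 - 165)*(-1/45029) = 49613/27590 - 374*(-1/45029) = 49613/27590 + 374/45029 = 2244342437/1242350110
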